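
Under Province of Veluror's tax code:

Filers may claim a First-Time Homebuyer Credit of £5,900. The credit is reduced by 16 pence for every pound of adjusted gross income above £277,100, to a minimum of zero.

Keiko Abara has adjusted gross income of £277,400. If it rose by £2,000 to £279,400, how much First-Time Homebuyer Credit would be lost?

£320

At £277,400 — 16% of the £300 excess over £277,100 is £48; credit = £5,900 − £48 = £5,852.
At £279,400 — 16% of the £2,300 excess over £277,100 is £368; credit = £5,900 − £368 = £5,532.
Lost: £5,852 − £5,532 = £320.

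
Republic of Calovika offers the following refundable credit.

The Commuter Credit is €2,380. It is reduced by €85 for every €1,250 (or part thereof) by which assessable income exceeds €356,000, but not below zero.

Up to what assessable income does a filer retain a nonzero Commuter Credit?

After 27 increments the reduction is 27 × €85 = €2,295, leaving €85; one more increment wipes it out. Increment 27 ends at excess 27 × €1,250 = €33,750, so the highest qualifying income is €356,000 + €33,750 = €389,750.

€389,750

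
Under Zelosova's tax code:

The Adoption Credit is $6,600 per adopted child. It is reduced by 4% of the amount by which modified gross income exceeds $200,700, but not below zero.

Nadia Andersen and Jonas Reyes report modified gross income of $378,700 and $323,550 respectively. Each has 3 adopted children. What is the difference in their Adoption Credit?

Nadia ($378,700): Adoption Credit: base = 3 × $6,600 = $19,800. 4% of the $178,000 excess over $200,700 is $7,120; credit = $19,800 − $7,120 = $12,680.
Jonas ($323,550): Adoption Credit: base = 3 × $6,600 = $19,800. 4% of the $122,850 excess over $200,700 is $4,914; credit = $19,800 − $4,914 = $14,886.
Difference: |$12,680 − $14,886| = $2,206.

$2,206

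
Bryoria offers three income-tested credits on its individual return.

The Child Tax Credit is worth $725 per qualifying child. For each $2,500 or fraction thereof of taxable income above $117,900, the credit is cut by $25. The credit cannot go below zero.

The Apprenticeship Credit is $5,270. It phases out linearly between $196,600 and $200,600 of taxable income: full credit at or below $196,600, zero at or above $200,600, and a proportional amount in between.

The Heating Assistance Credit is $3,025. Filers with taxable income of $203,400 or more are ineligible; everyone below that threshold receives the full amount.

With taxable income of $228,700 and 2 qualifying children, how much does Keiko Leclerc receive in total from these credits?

Child Tax Credit: base = 2 × $725 = $1,450. income exceeds $117,900 by $110,800, which is 45 full-or-partial $2,500 increments; reduction = 45 × $25 = $1,125, leaving $325.
Apprenticeship Credit: $228,700 is at or above $200,600, so the credit is $0.
Heating Assistance Credit: $228,700 meets or exceeds the $203,400 cutoff, so the credit is $0.
Total: $325 + $0 + $0 = $325.

$325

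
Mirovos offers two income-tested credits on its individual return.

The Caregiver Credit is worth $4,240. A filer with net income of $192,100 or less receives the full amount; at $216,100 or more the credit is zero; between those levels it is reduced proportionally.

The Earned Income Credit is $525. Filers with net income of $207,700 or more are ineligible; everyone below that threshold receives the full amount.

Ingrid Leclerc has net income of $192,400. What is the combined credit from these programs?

$4,712

Caregiver Credit: $192,400 is $300 into a $24,000 phase-out range, leaving 23,700/24,000 of the credit: $4,240 × 23,700/24,000 = $4,187.
Earned Income Credit: $192,400 is below the $207,700 cutoff, so the full $525 applies.
Total: $4,187 + $525 = $4,712.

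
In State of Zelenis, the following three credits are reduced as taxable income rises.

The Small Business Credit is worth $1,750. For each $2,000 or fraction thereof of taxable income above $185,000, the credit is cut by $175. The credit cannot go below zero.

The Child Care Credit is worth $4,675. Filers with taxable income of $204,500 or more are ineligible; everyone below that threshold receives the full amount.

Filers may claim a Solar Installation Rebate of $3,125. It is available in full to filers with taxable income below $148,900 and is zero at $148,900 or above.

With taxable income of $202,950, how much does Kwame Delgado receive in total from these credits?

$4,850

Small Business Credit: income exceeds $185,000 by $17,950, which is 9 full-or-partial $2,000 increments; reduction = 9 × $175 = $1,575, leaving $175.
Child Care Credit: $202,950 is below the $204,500 cutoff, so the full $4,675 applies.
Solar Installation Rebate: $202,950 meets or exceeds the $148,900 cutoff, so the credit is $0.
Total: $175 + $4,675 + $0 = $4,850.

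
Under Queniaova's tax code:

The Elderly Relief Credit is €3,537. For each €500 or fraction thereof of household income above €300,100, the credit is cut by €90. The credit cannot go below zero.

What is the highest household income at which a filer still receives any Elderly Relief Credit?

€319,600

After 39 increments the reduction is 39 × €90 = €3,510, leaving €27; one more increment wipes it out. Increment 39 ends at excess 39 × €500 = €19,500, so the highest qualifying income is €300,100 + €19,500 = €319,600.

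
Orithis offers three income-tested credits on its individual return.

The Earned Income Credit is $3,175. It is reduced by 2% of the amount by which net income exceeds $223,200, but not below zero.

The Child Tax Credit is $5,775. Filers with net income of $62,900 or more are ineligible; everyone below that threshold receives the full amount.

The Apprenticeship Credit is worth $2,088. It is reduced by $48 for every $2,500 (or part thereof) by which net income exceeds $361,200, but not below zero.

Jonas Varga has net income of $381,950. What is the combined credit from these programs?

$1,656

Earned Income Credit: 2% of the $158,750 excess over $223,200 is $3,175 ≥ base, so the credit is $0.
Child Tax Credit: $381,950 meets or exceeds the $62,900 cutoff, so the credit is $0.
Apprenticeship Credit: income exceeds $361,200 by $20,750, which is 9 full-or-partial $2,500 increments; reduction = 9 × $48 = $432, leaving $1,656.
Total: $0 + $0 + $1,656 = $1,656.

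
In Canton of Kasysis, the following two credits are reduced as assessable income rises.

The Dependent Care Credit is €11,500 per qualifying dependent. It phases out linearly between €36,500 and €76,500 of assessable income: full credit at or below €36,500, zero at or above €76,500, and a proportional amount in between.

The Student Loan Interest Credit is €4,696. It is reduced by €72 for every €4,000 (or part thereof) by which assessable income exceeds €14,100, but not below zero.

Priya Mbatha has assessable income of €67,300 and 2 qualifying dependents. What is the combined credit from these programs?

€8,978

Dependent Care Credit: base = 2 × €11,500 = €23,000. €67,300 is €30,800 into a €40,000 phase-out range, leaving 9,200/40,000 of the credit: €23,000 × 9,200/40,000 = €5,290.
Student Loan Interest Credit: income exceeds €14,100 by €53,200, which is 14 full-or-partial €4,000 increments; reduction = 14 × €72 = €1,008, leaving €3,688.
Total: €5,290 + €3,688 = €8,978.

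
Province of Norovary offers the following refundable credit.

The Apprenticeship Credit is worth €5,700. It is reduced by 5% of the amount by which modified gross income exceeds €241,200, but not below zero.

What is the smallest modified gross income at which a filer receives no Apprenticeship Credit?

€355,200

The credit falls by 5% of each euro above €241,200, so it reaches zero when the excess is €5,700 / 5% = €114,000: income = €241,200 + €114,000 = €355,200.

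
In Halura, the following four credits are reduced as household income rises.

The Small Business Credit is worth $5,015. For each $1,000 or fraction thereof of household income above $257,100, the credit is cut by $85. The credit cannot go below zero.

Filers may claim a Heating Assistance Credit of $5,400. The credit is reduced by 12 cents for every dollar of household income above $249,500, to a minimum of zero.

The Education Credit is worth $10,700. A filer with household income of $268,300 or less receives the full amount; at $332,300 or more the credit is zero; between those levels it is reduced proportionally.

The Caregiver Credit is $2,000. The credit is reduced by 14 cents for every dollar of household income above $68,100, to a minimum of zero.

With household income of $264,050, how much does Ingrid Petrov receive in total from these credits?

Small Business Credit: income exceeds $257,100 by $6,950, which is 7 full-or-partial $1,000 increments; reduction = 7 × $85 = $595, leaving $4,420.
Heating Assistance Credit: 12% of the $14,550 excess over $249,500 is $1,746; credit = $5,400 − $1,746 = $3,654.
Education Credit: $264,050 is at or below the $268,300 threshold, so the full $10,700 applies.
Caregiver Credit: 14% of the $195,950 excess over $68,100 is $27,433 ≥ base, so the credit is $0.
Total: $4,420 + $3,654 + $10,700 + $0 = $18,774.

$18,774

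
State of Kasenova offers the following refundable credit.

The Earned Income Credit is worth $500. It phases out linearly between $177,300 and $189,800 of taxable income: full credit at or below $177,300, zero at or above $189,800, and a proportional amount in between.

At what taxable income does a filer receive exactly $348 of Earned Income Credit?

$181,100

$348 is 348/500 of the full $500, so 152/500 of the $12,500 range has been used: income = $177,300 + $12,500 × 152/500 = $181,100.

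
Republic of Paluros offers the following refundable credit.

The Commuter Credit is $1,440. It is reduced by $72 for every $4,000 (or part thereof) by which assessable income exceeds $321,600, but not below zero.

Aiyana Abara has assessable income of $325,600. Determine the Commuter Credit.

$1,368

Commuter Credit: income exceeds $321,600 by $4,000, which is 1 full-or-partial $4,000 increment; reduction = 1 × $72 = $72, leaving $1,368.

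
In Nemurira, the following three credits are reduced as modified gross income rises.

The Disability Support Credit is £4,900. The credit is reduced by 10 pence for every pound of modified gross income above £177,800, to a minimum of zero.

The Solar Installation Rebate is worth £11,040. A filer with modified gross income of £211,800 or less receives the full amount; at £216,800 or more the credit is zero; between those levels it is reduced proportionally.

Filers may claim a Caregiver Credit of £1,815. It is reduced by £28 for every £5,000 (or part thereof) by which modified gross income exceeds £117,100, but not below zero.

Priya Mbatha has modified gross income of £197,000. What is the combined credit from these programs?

Disability Support Credit: 10% of the £19,200 excess over £177,800 is £1,920; credit = £4,900 − £1,920 = £2,980.
Solar Installation Rebate: £197,000 is at or below the £211,800 threshold, so the full £11,040 applies.
Caregiver Credit: income exceeds £117,100 by £79,900, which is 16 full-or-partial £5,000 increments; reduction = 16 × £28 = £448, leaving £1,367.
Total: £2,980 + £11,040 + £1,367 = £15,387.

£15,387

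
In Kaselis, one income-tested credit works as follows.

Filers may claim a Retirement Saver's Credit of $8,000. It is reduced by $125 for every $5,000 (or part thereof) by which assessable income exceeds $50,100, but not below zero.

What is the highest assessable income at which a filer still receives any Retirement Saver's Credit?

After 63 increments the reduction is 63 × $125 = $7,875, leaving $125; one more increment wipes it out. Increment 63 ends at excess 63 × $5,000 = $315,000, so the highest qualifying income is $50,100 + $315,000 = $365,100.

$365,100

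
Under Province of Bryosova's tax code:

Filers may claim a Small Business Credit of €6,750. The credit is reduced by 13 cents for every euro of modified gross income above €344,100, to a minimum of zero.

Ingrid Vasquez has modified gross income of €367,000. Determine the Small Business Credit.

€3,773

Small Business Credit: 13% of the €22,900 excess over €344,100 is €2,977; credit = €6,750 − €2,977 = €3,773.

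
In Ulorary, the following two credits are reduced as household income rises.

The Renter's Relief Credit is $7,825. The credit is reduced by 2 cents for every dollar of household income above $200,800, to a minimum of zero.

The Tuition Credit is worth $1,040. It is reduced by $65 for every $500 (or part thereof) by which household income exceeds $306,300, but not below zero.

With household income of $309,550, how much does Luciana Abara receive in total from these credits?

Renter's Relief Credit: 2% of the $108,750 excess over $200,800 is $2,175; credit = $7,825 − $2,175 = $5,650.
Tuition Credit: income exceeds $306,300 by $3,250, which is 7 full-or-partial $500 increments; reduction = 7 × $65 = $455, leaving $585.
Total: $5,650 + $585 = $6,235.

$6,235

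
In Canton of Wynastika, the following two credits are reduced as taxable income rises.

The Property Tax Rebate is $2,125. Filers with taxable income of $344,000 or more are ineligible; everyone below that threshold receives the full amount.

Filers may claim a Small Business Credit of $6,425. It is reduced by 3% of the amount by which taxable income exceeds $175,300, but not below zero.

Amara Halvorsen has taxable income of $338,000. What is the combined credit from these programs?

$3,669

Property Tax Rebate: $338,000 is below the $344,000 cutoff, so the full $2,125 applies.
Small Business Credit: 3% of the $162,700 excess over $175,300 is $4,881; credit = $6,425 − $4,881 = $1,544.
Total: $2,125 + $1,544 = $3,669.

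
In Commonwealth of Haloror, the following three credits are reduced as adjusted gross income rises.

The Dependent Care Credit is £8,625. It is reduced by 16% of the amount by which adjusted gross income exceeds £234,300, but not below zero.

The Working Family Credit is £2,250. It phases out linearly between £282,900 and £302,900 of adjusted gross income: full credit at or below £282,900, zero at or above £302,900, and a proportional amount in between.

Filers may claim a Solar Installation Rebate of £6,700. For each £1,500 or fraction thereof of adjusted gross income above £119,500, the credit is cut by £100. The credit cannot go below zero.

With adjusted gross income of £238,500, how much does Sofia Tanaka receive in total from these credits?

£10,203

Dependent Care Credit: 16% of the £4,200 excess over £234,300 is £672; credit = £8,625 − £672 = £7,953.
Working Family Credit: £238,500 is at or below the £282,900 threshold, so the full £2,250 applies.
Solar Installation Rebate: income exceeds £119,500 by £119,000 → 80 increments × £100 = £8,000 ≥ base, so the credit is £0.
Total: £7,953 + £2,250 + £0 = £10,203.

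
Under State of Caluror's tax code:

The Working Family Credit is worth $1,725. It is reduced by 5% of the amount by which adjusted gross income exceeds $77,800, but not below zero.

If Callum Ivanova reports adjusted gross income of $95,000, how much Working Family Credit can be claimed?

$865

Working Family Credit: 5% of the $17,200 excess over $77,800 is $860; credit = $1,725 − $860 = $865.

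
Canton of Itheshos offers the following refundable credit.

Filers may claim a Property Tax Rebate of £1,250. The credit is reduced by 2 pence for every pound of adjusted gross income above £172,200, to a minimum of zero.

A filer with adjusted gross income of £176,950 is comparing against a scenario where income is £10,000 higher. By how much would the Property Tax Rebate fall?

At £176,950 — 2% of the £4,750 excess over £172,200 is £95; credit = £1,250 − £95 = £1,155.
At £186,950 — 2% of the £14,750 excess over £172,200 is £295; credit = £1,250 − £295 = £955.
Lost: £1,155 − £955 = £200.

£200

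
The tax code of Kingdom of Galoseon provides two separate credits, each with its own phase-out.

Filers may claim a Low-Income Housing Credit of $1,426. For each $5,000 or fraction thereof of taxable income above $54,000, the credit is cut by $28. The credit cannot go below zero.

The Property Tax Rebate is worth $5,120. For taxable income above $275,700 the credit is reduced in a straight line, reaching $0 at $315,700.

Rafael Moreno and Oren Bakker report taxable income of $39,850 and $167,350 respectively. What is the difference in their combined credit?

Rafael ($39,850): Low-Income Housing Credit: $39,850 is at or below the $54,000 threshold, so the full $1,426 applies. Property Tax Rebate: $39,850 is at or below the $275,700 threshold, so the full $5,120 applies. total $1,426 + $5,120 = $6,546
Oren ($167,350): Low-Income Housing Credit: income exceeds $54,000 by $113,350, which is 23 full-or-partial $5,000 increments; reduction = 23 × $28 = $644, leaving $782. Property Tax Rebate: $167,350 is at or below the $275,700 threshold, so the full $5,120 applies. total $782 + $5,120 = $5,902
Difference: |$6,546 − $5,902| = $644.

$644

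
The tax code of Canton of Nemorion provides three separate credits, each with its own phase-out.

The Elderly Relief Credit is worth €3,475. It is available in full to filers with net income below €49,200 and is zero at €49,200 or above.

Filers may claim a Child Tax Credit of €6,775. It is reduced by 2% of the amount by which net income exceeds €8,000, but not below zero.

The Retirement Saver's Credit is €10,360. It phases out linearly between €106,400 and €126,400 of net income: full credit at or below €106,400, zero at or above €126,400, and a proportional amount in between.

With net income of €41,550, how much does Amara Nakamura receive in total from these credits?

€19,939

Elderly Relief Credit: €41,550 is below the €49,200 cutoff, so the full €3,475 applies.
Child Tax Credit: 2% of the €33,550 excess over €8,000 is €671; credit = €6,775 − €671 = €6,104.
Retirement Saver's Credit: €41,550 is at or below the €106,400 threshold, so the full €10,360 applies.
Total: €3,475 + €6,104 + €10,360 = €19,939.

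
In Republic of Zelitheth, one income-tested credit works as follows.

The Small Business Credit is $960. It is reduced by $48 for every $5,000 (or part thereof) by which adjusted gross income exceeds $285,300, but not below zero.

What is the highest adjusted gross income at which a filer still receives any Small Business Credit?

After 19 increments the reduction is 19 × $48 = $912, leaving $48; one more increment wipes it out. Increment 19 ends at excess 19 × $5,000 = $95,000, so the highest qualifying income is $285,300 + $95,000 = $380,300.

$380,300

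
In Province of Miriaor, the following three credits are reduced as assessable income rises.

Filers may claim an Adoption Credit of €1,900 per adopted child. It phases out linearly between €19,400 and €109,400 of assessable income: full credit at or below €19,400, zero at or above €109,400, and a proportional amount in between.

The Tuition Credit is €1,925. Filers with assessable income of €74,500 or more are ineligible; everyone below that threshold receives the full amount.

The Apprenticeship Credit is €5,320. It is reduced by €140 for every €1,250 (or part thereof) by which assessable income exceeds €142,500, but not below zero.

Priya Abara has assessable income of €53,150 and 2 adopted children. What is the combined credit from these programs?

Adoption Credit: base = 2 × €1,900 = €3,800. €53,150 is €33,750 into a €90,000 phase-out range, leaving 56,250/90,000 of the credit: €3,800 × 56,250/90,000 = €2,375.
Tuition Credit: €53,150 is below the €74,500 cutoff, so the full €1,925 applies.
Apprenticeship Credit: €53,150 is at or below the €142,500 threshold, so the full €5,320 applies.
Total: €2,375 + €1,925 + €5,320 = €9,620.

€9,620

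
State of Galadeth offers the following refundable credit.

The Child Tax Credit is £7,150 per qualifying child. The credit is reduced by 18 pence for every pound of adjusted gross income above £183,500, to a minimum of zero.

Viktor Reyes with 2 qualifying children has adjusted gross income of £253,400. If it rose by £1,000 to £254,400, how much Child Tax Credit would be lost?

£180

At £253,400 — base = 2 × £7,150 = £14,300. 18% of the £69,900 excess over £183,500 is £12,582; credit = £14,300 − £12,582 = £1,718.
At £254,400 — base = 2 × £7,150 = £14,300. 18% of the £70,900 excess over £183,500 is £12,762; credit = £14,300 − £12,762 = £1,538.
Lost: £1,718 − £1,538 = £180.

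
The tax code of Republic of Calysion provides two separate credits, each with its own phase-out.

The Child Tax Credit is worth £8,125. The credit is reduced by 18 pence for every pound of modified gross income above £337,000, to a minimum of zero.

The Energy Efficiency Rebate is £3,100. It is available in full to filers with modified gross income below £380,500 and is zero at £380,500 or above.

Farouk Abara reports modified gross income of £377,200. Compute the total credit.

Child Tax Credit: 18% of the £40,200 excess over £337,000 is £7,236; credit = £8,125 − £7,236 = £889.
Energy Efficiency Rebate: £377,200 is below the £380,500 cutoff, so the full £3,100 applies.
Total: £889 + £3,100 = £3,989.

£3,989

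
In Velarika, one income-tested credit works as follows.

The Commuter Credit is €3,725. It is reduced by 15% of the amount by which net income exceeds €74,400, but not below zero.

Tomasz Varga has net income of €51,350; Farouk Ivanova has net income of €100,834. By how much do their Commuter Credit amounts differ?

€3,725

Tomasz (€51,350): Commuter Credit: €51,350 is at or below the €74,400 threshold, so the full €3,725 applies.
Farouk (€100,834): Commuter Credit: 15% of the €26,434 excess over €74,400 is €3,965.10 ≥ base, so the credit is €0.
Difference: |€3,725 − €0| = €3,725.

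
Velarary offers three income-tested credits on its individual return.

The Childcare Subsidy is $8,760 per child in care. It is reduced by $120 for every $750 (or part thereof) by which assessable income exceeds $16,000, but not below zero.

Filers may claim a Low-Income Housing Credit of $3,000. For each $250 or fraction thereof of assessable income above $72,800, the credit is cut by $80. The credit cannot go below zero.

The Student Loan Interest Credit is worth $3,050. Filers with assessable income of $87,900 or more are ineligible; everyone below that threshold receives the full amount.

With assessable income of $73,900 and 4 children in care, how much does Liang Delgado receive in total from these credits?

$31,330

Childcare Subsidy: base = 4 × $8,760 = $35,040. income exceeds $16,000 by $57,900, which is 78 full-or-partial $750 increments; reduction = 78 × $120 = $9,360, leaving $25,680.
Low-Income Housing Credit: income exceeds $72,800 by $1,100, which is 5 full-or-partial $250 increments; reduction = 5 × $80 = $400, leaving $2,600.
Student Loan Interest Credit: $73,900 is below the $87,900 cutoff, so the full $3,050 applies.
Total: $25,680 + $2,600 + $3,050 = $31,330.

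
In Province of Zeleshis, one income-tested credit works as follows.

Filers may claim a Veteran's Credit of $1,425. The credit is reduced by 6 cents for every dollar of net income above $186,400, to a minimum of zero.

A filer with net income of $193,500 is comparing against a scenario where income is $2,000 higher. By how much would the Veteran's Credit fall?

$120

At $193,500 — 6% of the $7,100 excess over $186,400 is $426; credit = $1,425 − $426 = $999.
At $195,500 — 6% of the $9,100 excess over $186,400 is $546; credit = $1,425 − $546 = $879.
Lost: $999 − $879 = $120.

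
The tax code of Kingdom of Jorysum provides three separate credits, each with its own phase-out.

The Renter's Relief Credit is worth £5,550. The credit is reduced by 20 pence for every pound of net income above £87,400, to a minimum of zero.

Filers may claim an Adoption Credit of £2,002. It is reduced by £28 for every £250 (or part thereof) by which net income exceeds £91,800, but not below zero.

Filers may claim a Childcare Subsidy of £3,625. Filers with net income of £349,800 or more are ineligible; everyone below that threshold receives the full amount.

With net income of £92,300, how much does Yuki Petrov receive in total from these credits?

Renter's Relief Credit: 20% of the £4,900 excess over £87,400 is £980; credit = £5,550 − £980 = £4,570.
Adoption Credit: income exceeds £91,800 by £500, which is 2 full-or-partial £250 increments; reduction = 2 × £28 = £56, leaving £1,946.
Childcare Subsidy: £92,300 is below the £349,800 cutoff, so the full £3,625 applies.
Total: £4,570 + £1,946 + £3,625 = £10,141.

£10,141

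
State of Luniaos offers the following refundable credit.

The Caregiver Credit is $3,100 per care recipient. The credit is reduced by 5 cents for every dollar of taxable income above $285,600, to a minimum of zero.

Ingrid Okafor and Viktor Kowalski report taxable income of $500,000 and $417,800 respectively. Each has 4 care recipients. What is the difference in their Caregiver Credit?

Ingrid ($500,000): Caregiver Credit: base = 4 × $3,100 = $12,400. 5% of the $214,400 excess over $285,600 is $10,720; credit = $12,400 − $10,720 = $1,680.
Viktor ($417,800): Caregiver Credit: base = 4 × $3,100 = $12,400. 5% of the $132,200 excess over $285,600 is $6,610; credit = $12,400 − $6,610 = $5,790.
Difference: |$1,680 − $5,790| = $4,110.

$4,110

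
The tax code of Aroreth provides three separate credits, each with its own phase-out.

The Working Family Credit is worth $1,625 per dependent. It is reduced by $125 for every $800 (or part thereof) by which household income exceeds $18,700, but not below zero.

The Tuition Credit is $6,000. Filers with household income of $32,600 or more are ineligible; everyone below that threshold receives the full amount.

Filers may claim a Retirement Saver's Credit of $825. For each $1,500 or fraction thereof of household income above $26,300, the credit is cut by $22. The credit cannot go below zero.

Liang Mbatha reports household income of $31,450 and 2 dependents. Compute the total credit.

$7,987

Working Family Credit: base = 2 × $1,625 = $3,250. income exceeds $18,700 by $12,750, which is 16 full-or-partial $800 increments; reduction = 16 × $125 = $2,000, leaving $1,250.
Tuition Credit: $31,450 is below the $32,600 cutoff, so the full $6,000 applies.
Retirement Saver's Credit: income exceeds $26,300 by $5,150, which is 4 full-or-partial $1,500 increments; reduction = 4 × $22 = $88, leaving $737.
Total: $1,250 + $6,000 + $737 = $7,987.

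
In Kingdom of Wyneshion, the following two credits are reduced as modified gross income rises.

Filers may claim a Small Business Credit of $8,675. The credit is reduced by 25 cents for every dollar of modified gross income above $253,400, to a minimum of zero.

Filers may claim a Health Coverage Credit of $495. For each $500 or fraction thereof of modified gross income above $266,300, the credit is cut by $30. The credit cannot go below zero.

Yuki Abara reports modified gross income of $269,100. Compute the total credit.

$5,065

Small Business Credit: 25% of the $15,700 excess over $253,400 is $3,925; credit = $8,675 − $3,925 = $4,750.
Health Coverage Credit: income exceeds $266,300 by $2,800, which is 6 full-or-partial $500 increments; reduction = 6 × $30 = $180, leaving $315.
Total: $4,750 + $315 = $5,065.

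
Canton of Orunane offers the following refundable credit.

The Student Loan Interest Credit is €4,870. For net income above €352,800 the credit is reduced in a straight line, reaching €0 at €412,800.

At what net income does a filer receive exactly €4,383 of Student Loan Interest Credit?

€4,383 is 4,383/4,870 of the full €4,870, so 487/4,870 of the €60,000 range has been used: income = €352,800 + €60,000 × 487/4,870 = €358,800.

€358,800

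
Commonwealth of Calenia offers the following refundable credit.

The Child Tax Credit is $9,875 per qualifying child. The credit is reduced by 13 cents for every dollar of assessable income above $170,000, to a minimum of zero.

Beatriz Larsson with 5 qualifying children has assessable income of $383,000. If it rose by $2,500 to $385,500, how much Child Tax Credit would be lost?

$325

At $383,000 — base = 5 × $9,875 = $49,375. 13% of the $213,000 excess over $170,000 is $27,690; credit = $49,375 − $27,690 = $21,685.
At $385,500 — base = 5 × $9,875 = $49,375. 13% of the $215,500 excess over $170,000 is $28,015; credit = $49,375 − $28,015 = $21,360.
Lost: $21,685 − $21,360 = $325.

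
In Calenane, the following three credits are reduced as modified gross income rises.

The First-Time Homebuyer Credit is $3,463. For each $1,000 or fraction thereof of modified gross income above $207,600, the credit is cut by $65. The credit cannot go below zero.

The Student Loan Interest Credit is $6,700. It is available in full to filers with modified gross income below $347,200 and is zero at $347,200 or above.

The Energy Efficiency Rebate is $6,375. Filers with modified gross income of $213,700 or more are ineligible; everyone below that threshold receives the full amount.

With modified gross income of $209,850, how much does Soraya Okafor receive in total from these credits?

$16,343

First-Time Homebuyer Credit: income exceeds $207,600 by $2,250, which is 3 full-or-partial $1,000 increments; reduction = 3 × $65 = $195, leaving $3,268.
Student Loan Interest Credit: $209,850 is below the $347,200 cutoff, so the full $6,700 applies.
Energy Efficiency Rebate: $209,850 is below the $213,700 cutoff, so the full $6,375 applies.
Total: $3,268 + $6,700 + $6,375 = $16,343.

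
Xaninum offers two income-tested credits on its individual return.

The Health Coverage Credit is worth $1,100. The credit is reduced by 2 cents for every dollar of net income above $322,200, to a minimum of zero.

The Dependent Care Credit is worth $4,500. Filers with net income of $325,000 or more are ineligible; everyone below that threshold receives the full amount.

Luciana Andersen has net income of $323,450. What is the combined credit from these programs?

$5,575

Health Coverage Credit: 2% of the $1,250 excess over $322,200 is $25; credit = $1,100 − $25 = $1,075.
Dependent Care Credit: $323,450 is below the $325,000 cutoff, so the full $4,500 applies.
Total: $1,075 + $4,500 = $5,575.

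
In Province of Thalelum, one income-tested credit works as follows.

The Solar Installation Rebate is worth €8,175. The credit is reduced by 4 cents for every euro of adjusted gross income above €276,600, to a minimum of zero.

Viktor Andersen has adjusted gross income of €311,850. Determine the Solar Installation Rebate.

Solar Installation Rebate: 4% of the €35,250 excess over €276,600 is €1,410; credit = €8,175 − €1,410 = €6,765.

€6,765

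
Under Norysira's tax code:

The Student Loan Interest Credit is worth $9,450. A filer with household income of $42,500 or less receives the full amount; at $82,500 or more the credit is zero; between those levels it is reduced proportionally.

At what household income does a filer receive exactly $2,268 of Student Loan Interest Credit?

$72,900

$2,268 is 2,268/9,450 of the full $9,450, so 7,182/9,450 of the $40,000 range has been used: income = $42,500 + $40,000 × 7,182/9,450 = $72,900.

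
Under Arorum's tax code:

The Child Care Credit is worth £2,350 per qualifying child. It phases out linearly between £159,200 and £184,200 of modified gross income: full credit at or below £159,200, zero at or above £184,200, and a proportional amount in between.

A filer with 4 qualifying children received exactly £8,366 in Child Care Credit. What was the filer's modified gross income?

£161,950

Full credit = 4 × £2,350 = £9,400.
£8,366 is 8,366/9,400 of the full £9,400, so 1,034/9,400 of the £25,000 range has been used: income = £159,200 + £25,000 × 1,034/9,400 = £161,950.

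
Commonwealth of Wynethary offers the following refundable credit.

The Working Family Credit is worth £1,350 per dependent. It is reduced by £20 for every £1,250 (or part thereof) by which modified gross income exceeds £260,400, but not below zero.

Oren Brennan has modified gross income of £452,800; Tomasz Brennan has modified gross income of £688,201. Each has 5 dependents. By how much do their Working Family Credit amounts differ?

£3,670

Oren (£452,800): Working Family Credit: base = 5 × £1,350 = £6,750. income exceeds £260,400 by £192,400, which is 154 full-or-partial £1,250 increments; reduction = 154 × £20 = £3,080, leaving £3,670.
Tomasz (£688,201): Working Family Credit: base = 5 × £1,350 = £6,750. income exceeds £260,400 by £427,801 → 343 increments × £20 = £6,860 ≥ base, so the credit is £0.
Difference: |£3,670 − £0| = £3,670.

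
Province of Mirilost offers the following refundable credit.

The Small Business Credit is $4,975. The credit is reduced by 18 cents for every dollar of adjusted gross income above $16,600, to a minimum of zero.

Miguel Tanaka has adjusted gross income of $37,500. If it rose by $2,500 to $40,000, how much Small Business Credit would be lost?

At $37,500 — 18% of the $20,900 excess over $16,600 is $3,762; credit = $4,975 − $3,762 = $1,213.
At $40,000 — 18% of the $23,400 excess over $16,600 is $4,212; credit = $4,975 − $4,212 = $763.
Lost: $1,213 − $763 = $450.

$450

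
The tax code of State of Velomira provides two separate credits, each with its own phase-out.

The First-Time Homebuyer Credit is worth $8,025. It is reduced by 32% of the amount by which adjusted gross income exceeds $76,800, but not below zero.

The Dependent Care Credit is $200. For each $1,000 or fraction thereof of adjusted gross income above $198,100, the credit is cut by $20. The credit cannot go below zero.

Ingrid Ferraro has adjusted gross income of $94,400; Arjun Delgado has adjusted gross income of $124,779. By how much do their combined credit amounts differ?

Ingrid ($94,400): First-Time Homebuyer Credit: 32% of the $17,600 excess over $76,800 is $5,632; credit = $8,025 − $5,632 = $2,393. Dependent Care Credit: $94,400 is at or below the $198,100 threshold, so the full $200 applies. total $2,393 + $200 = $2,593
Arjun ($124,779): First-Time Homebuyer Credit: 32% of the $47,979 excess over $76,800 is $15,353.28 ≥ base, so the credit is $0. Dependent Care Credit: $124,779 is at or below the $198,100 threshold, so the full $200 applies. total $0 + $200 = $200
Difference: |$2,593 − $200| = $2,393.

$2,393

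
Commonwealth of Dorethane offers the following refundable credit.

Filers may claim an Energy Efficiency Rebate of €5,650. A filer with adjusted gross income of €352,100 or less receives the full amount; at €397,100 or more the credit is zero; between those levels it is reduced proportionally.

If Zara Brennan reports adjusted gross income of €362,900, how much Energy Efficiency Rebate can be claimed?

Energy Efficiency Rebate: €362,900 is €10,800 into a €45,000 phase-out range, leaving 34,200/45,000 of the credit: €5,650 × 34,200/45,000 = €4,294.

€4,294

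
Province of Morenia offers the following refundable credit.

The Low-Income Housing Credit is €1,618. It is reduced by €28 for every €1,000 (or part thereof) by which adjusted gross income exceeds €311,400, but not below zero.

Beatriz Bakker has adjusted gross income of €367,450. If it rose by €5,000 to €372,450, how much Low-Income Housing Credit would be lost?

At €367,450 — income exceeds €311,400 by €56,050, which is 57 full-or-partial €1,000 increments; reduction = 57 × €28 = €1,596, leaving €22.
At €372,450 — income exceeds €311,400 by €61,050 → 62 increments × €28 = €1,736 ≥ base, so the credit is €0.
Lost: €22 − €0 = €22.

€22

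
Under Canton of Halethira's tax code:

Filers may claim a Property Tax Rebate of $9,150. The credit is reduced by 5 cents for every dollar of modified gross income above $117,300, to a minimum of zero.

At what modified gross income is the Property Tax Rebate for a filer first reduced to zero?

The credit falls by 5% of each dollar above $117,300, so it reaches zero when the excess is $9,150 / 5% = $183,000: income = $117,300 + $183,000 = $300,300.

$300,300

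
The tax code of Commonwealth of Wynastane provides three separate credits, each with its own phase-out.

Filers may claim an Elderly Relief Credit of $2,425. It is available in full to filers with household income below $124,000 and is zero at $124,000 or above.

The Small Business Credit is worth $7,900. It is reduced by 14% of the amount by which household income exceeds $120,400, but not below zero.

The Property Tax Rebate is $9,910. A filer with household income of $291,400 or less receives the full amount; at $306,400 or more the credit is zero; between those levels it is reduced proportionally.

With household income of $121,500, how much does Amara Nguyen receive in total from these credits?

$20,081

Elderly Relief Credit: $121,500 is below the $124,000 cutoff, so the full $2,425 applies.
Small Business Credit: 14% of the $1,100 excess over $120,400 is $154; credit = $7,900 − $154 = $7,746.
Property Tax Rebate: $121,500 is at or below the $291,400 threshold, so the full $9,910 applies.
Total: $2,425 + $7,746 + $9,910 = $20,081.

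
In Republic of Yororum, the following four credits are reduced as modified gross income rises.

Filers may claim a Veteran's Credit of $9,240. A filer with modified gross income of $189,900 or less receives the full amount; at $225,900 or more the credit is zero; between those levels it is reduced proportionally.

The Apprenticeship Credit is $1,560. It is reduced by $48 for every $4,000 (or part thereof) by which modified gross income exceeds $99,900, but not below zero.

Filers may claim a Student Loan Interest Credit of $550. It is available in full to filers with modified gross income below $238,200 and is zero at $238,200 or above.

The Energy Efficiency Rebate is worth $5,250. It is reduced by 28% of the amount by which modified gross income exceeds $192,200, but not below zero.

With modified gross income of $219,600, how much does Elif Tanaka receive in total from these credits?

$2,287

Veteran's Credit: $219,600 is $29,700 into a $36,000 phase-out range, leaving 6,300/36,000 of the credit: $9,240 × 6,300/36,000 = $1,617.
Apprenticeship Credit: income exceeds $99,900 by $119,700, which is 30 full-or-partial $4,000 increments; reduction = 30 × $48 = $1,440, leaving $120.
Student Loan Interest Credit: $219,600 is below the $238,200 cutoff, so the full $550 applies.
Energy Efficiency Rebate: 28% of the $27,400 excess over $192,200 is $7,672 ≥ base, so the credit is $0.
Total: $1,617 + $120 + $550 + $0 = $2,287.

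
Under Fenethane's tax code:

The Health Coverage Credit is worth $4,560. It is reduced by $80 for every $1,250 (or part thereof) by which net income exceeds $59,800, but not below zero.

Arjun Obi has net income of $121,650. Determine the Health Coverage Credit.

Health Coverage Credit: income exceeds $59,800 by $61,850, which is 50 full-or-partial $1,250 increments; reduction = 50 × $80 = $4,000, leaving $560.

$560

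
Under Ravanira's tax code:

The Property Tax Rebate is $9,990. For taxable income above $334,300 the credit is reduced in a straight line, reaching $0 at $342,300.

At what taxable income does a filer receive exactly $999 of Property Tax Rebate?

$999 is 999/9,990 of the full $9,990, so 8,991/9,990 of the $8,000 range has been used: income = $334,300 + $8,000 × 8,991/9,990 = $341,500.

$341,500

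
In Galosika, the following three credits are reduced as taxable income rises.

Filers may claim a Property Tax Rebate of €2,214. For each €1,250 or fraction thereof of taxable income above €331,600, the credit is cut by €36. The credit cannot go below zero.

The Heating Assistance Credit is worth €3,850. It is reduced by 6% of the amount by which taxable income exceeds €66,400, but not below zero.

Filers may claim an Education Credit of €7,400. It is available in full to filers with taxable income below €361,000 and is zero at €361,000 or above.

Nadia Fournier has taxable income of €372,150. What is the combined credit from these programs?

€1,026

Property Tax Rebate: income exceeds €331,600 by €40,550, which is 33 full-or-partial €1,250 increments; reduction = 33 × €36 = €1,188, leaving €1,026.
Heating Assistance Credit: 6% of the €305,750 excess over €66,400 is €18,345 ≥ base, so the credit is €0.
Education Credit: €372,150 meets or exceeds the €361,000 cutoff, so the credit is €0.
Total: €1,026 + €0 + €0 = €1,026.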